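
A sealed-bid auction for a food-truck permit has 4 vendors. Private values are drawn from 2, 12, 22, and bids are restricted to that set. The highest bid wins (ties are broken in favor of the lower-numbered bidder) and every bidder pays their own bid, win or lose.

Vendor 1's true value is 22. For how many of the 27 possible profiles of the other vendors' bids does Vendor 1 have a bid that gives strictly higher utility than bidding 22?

8

Others bid (2, 2, 2): truth gives 0; bid 2 gives 20 > 0. Violating.
Others bid (2, 2, 12): truth gives 0; bid 12 gives 10 > 0. Violating.
Others bid (2, 12, 2): truth gives 0; bid 12 gives 10 > 0. Violating.
Others bid (2, 12, 12): truth gives 0; bid 12 gives 10 > 0. Violating.
Others bid (2, 2, 22): truth gives 0; no alternative beats it.
Others bid (2, 12, 22): truth gives 0; no alternative beats it.
(Checking all 27 profiles: 8 have a profitable deviation, 19 do not.)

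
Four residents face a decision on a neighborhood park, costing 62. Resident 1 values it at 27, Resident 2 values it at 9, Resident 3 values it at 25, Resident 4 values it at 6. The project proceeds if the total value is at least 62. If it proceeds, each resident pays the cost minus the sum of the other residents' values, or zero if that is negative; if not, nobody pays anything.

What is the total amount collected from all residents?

Total value 67 ≥ cost 62, so it is built.
Resident 1: others sum to 40; max(0, 62 - 40) = 22.
Resident 2: others sum to 58; max(0, 62 - 58) = 4.
Resident 3: others sum to 42; max(0, 62 - 42) = 20.
Resident 4: others sum to 61; max(0, 62 - 61) = 1.
Total collected = 22 + 4 + 20 + 1 = 47.

47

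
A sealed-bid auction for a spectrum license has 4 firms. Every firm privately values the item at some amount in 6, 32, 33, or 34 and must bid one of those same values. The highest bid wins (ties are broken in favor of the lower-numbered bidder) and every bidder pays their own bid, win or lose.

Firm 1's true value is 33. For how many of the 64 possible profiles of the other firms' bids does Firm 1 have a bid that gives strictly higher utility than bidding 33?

45

Others bid (6, 6, 6): truth gives 0; bid 6 gives 27 > 0. Violating.
Others bid (6, 6, 32): truth gives 0; bid 32 gives 1 > 0. Violating.
Others bid (6, 6, 34): truth gives -33; bid 34 gives -1 > -33. Violating.
Others bid (6, 32, 6): truth gives 0; bid 32 gives 1 > 0. Violating.
Others bid (6, 6, 33): truth gives 0; no alternative beats it.
Others bid (6, 32, 33): truth gives 0; no alternative beats it.
(Checking all 64 profiles: 45 have a profitable deviation, 19 do not.)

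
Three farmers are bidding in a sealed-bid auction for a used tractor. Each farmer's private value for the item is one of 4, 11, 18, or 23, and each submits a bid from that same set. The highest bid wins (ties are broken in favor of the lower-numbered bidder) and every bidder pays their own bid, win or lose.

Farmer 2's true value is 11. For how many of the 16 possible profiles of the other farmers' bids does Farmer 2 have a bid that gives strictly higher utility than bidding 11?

14

Others bid (4, 18): truth gives -11; bid 4 gives -4 > -11. Violating.
Others bid (4, 23): truth gives -11; bid 4 gives -4 > -11. Violating.
Others bid (11, 4): truth gives -11; bid 4 gives -4 > -11. Violating.
Others bid (11, 11): truth gives -11; bid 4 gives -4 > -11. Violating.
Others bid (4, 4): truth gives 0; no alternative beats it.
Others bid (4, 11): truth gives 0; no alternative beats it.
(Checking all 16 profiles: 14 have a profitable deviation, 2 do not.)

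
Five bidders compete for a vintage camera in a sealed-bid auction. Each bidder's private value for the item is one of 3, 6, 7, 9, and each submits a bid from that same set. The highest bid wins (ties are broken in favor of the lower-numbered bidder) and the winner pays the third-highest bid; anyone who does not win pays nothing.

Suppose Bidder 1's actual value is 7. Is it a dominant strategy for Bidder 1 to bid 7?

No

Consider the case where Bidder 2 bids 3, Bidder 3 bids 3, Bidder 4 bids 3 and Bidder 5 bids 9.
Truthful bid 7: loses, pays 0, utility 0.
Bid 9 instead: wins, pays 3, utility 7 - 3 = 4.
Since 4 > 0, bidding 9 is strictly better here, so truthful bidding is not dominant.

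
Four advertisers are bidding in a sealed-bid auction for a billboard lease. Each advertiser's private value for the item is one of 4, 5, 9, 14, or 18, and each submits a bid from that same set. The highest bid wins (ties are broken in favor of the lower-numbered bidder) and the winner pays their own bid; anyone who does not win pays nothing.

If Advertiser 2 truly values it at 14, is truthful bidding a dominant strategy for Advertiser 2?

No

Consider the case where Advertiser 1 bids 4, Advertiser 3 bids 4 and Advertiser 4 bids 4.
Truthful bid 14: wins, pays 14, utility 14 - 14 = 0.
Bid 5 instead: wins, pays 5, utility 14 - 5 = 9.
Since 9 > 0, bidding 5 is strictly better here, so truthful bidding is not dominant.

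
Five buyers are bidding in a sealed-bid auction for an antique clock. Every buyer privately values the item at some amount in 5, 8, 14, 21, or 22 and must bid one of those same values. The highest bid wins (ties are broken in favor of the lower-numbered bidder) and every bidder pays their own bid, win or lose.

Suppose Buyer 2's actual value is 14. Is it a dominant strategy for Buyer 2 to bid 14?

No

Consider the case where Buyer 1 bids 5, Buyer 3 bids 5, Buyer 4 bids 5 and Buyer 5 bids 5.
Truthful bid 14: wins, pays 14, utility 14 - 14 = 0.
Bid 8 instead: wins, pays 8, utility 14 - 8 = 6.
Since 6 > 0, bidding 8 is strictly better here, so truthful bidding is not dominant.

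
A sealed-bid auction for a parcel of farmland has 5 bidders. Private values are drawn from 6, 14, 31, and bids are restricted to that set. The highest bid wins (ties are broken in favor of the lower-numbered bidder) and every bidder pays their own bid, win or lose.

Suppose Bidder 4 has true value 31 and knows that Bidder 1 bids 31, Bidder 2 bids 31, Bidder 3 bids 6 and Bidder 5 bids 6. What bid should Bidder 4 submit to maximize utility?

6

Bid 6: loses but pays 6, utility -6.
Bid 14: loses but pays 14, utility -14.
Bid 31: loses but pays 31, utility -31.
The best choice is 6 with utility -6.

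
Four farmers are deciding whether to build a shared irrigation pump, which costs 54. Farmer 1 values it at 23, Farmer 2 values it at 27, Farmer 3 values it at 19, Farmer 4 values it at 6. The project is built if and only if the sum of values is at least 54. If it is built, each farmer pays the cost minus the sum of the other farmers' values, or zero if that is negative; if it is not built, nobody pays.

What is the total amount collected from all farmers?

Total value 75 ≥ cost 54, so it is built.
Farmer 1: others sum to 52; max(0, 54 - 52) = 2.
Farmer 2: others sum to 48; max(0, 54 - 48) = 6.
Farmer 3: others sum to 56; max(0, 54 - 56) = 0.
Farmer 4: others sum to 69; max(0, 54 - 69) = 0.
Total collected = 2 + 6 + 0 + 0 = 8.

8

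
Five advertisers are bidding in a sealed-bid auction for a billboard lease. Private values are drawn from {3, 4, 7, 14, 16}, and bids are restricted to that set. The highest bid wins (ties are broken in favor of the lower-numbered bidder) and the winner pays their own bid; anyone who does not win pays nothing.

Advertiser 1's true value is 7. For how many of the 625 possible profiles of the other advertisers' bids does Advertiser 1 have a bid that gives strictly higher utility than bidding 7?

Others bid (3, 3, 3, 3): truth gives 0; bid 3 gives 4 > 0. Violating.
Others bid (3, 3, 3, 4): truth gives 0; bid 4 gives 3 > 0. Violating.
Others bid (3, 3, 4, 3): truth gives 0; bid 4 gives 3 > 0. Violating.
Others bid (3, 3, 4, 4): truth gives 0; bid 4 gives 3 > 0. Violating.
Others bid (3, 3, 3, 7): truth gives 0; no alternative beats it.
Others bid (3, 3, 3, 14): truth gives 0; no alternative beats it.
(Checking all 625 profiles: 16 have a profitable deviation, 609 do not.)

16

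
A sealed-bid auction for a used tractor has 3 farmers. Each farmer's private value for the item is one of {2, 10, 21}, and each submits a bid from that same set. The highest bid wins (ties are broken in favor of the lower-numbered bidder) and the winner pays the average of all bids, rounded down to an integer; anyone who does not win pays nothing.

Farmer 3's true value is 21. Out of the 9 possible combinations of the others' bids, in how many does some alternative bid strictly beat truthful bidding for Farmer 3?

Others bid (2, 2): truth gives 13; bid 10 gives 17 > 13. Violating.
Others bid (2, 10): truth gives 10; no alternative beats it.
Others bid (2, 21): truth gives 0; no alternative beats it.
(Checking all 9 profiles: 1 has a profitable deviation, 8 do not.)

1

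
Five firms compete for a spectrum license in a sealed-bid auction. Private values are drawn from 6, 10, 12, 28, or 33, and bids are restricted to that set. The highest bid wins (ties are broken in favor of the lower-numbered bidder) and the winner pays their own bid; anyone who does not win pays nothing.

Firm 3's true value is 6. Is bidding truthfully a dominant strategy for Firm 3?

Check each profile of the others' bids and compare truth against every alternative bid.
Others bid (6, 6, 6, 6): truth gives 0, best alternative gives -4.
Others bid (6, 6, 6, 10): truth gives 0, best alternative gives -4.
Others bid (6, 6, 10, 6): truth gives 0, best alternative gives -4.
Others bid (6, 6, 10, 10): truth gives 0, best alternative gives -4.
Others bid (6, 6, 6, 12): truth gives 0, best alternative gives 0.
Others bid (6, 6, 6, 28): truth gives 0, best alternative gives 0.
(Remaining 619 profiles checked similarly; truth is weakly best in each.)
In every case the truthful bid is at least as good as any alternative, so it is a dominant strategy.

Yes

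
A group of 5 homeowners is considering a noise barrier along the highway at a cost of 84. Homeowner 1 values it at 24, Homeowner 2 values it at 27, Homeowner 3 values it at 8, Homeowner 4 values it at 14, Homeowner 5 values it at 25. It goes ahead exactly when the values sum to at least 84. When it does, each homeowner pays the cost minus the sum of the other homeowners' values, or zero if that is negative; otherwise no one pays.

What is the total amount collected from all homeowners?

34

Total value 98 ≥ cost 84, so it is built.
Homeowner 1: others sum to 74; max(0, 84 - 74) = 10.
Homeowner 2: others sum to 71; max(0, 84 - 71) = 13.
Homeowner 3: others sum to 90; max(0, 84 - 90) = 0.
Homeowner 4: others sum to 84; max(0, 84 - 84) = 0.
Homeowner 5: others sum to 73; max(0, 84 - 73) = 11.
Total collected = 10 + 13 + 0 + 0 + 11 = 34.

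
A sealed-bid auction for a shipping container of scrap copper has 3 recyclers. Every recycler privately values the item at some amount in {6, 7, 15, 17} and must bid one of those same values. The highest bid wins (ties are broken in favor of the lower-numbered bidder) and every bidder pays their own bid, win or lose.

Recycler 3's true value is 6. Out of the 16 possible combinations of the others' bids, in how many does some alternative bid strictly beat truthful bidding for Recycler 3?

1

Others bid (6, 6): truth gives -6; bid 7 gives -1 > -6. Violating.
Others bid (6, 7): truth gives -6; no alternative beats it.
Others bid (6, 15): truth gives -6; no alternative beats it.
(Checking all 16 profiles: 1 has a profitable deviation, 15 do not.)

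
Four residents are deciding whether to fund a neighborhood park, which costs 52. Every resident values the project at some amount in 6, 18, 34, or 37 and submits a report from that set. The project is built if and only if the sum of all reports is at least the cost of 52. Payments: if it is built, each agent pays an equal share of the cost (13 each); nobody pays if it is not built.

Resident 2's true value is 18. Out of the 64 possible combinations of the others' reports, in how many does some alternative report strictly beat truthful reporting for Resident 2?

4

Others report (6, 6, 6): truth gives 0; report 34 gives 5 > 0. Violating.
Others report (6, 6, 18): truth gives 0; report 34 gives 5 > 0. Violating.
Others report (6, 18, 6): truth gives 0; report 34 gives 5 > 0. Violating.
Others report (18, 6, 6): truth gives 0; report 34 gives 5 > 0. Violating.
Others report (6, 6, 34): truth gives 5; no alternative beats it.
Others report (6, 6, 37): truth gives 5; no alternative beats it.
(Checking all 64 profiles: 4 have a profitable deviation, 60 do not.)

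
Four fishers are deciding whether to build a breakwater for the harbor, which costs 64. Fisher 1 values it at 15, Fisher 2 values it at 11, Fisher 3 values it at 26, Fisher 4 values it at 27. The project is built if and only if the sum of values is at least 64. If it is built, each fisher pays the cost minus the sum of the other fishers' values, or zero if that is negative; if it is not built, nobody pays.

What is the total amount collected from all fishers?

23

Total value 79 ≥ cost 64, so it is built.
Fisher 1: others sum to 64; max(0, 64 - 64) = 0.
Fisher 2: others sum to 68; max(0, 64 - 68) = 0.
Fisher 3: others sum to 53; max(0, 64 - 53) = 11.
Fisher 4: others sum to 52; max(0, 64 - 52) = 12.
Total collected = 0 + 0 + 11 + 12 = 23.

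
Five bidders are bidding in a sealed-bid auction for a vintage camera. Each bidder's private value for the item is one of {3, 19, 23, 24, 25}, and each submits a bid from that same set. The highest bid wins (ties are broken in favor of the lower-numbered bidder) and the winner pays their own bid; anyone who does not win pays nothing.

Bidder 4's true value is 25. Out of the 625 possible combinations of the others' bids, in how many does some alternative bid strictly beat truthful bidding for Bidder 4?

108

Others bid (3, 3, 3, 3): truth gives 0; bid 19 gives 6 > 0. Violating.
Others bid (3, 3, 3, 19): truth gives 0; bid 19 gives 6 > 0. Violating.
Others bid (3, 3, 3, 23): truth gives 0; bid 23 gives 2 > 0. Violating.
Others bid (3, 3, 3, 24): truth gives 0; bid 24 gives 1 > 0. Violating.
Others bid (3, 3, 3, 25): truth gives 0; no alternative beats it.
Others bid (3, 3, 19, 25): truth gives 0; no alternative beats it.
(Checking all 625 profiles: 108 have a profitable deviation, 517 do not.)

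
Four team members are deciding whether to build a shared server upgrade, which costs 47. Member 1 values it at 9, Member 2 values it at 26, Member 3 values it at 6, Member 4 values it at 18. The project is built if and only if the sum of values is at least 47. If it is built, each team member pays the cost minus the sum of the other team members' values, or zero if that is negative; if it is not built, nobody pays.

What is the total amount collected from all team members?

20

Total value 59 ≥ cost 47, so it is built.
Member 1: others sum to 50; max(0, 47 - 50) = 0.
Member 2: others sum to 33; max(0, 47 - 33) = 14.
Member 3: others sum to 53; max(0, 47 - 53) = 0.
Member 4: others sum to 41; max(0, 47 - 41) = 6.
Total collected = 0 + 14 + 0 + 6 = 20.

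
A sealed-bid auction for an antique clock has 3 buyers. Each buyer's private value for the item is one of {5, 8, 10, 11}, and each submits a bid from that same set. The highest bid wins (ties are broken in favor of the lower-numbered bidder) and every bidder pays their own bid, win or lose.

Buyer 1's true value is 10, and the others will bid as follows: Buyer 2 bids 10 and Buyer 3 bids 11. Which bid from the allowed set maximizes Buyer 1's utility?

11

Bid 5: loses but pays 5, utility -5.
Bid 8: loses but pays 8, utility -8.
Bid 10: loses but pays 10, utility -10.
Bid 11: wins, pays 11, utility 10 - 11 = -1.
The best choice is 11 with utility -1.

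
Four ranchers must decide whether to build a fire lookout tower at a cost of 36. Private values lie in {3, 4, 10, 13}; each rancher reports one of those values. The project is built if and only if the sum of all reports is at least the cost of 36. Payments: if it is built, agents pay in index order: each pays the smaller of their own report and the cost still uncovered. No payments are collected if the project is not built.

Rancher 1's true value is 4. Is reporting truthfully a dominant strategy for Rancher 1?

No

Consider the case where Rancher 2 reports 10, Rancher 3 reports 10 and Rancher 4 reports 13.
Truthful report 4: project built, pays 4, utility 4 - 4 = 0.
Report 3 instead: project built, pays 3, utility 4 - 3 = 1.
Since 1 > 0, reporting 3 is strictly better here, so truthful reporting is not dominant.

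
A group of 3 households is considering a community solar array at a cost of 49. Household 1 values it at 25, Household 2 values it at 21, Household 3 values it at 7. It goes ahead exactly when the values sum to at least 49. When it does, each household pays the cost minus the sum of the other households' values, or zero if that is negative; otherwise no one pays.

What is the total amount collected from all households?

Total value 53 ≥ cost 49, so it is built.
Household 1: others sum to 28; max(0, 49 - 28) = 21.
Household 2: others sum to 32; max(0, 49 - 32) = 17.
Household 3: others sum to 46; max(0, 49 - 46) = 3.
Total collected = 21 + 17 + 3 = 41.

41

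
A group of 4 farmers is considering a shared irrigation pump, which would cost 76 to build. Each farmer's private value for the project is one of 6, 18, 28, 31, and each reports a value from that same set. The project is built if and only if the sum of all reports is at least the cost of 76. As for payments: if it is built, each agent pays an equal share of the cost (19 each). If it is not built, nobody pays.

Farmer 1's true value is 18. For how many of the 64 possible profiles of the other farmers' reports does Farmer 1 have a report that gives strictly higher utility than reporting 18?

18

Others report (6, 28, 28): truth gives -1; report 6 gives 0 > -1. Violating.
Others report (6, 28, 31): truth gives -1; report 6 gives 0 > -1. Violating.
Others report (6, 31, 28): truth gives -1; report 6 gives 0 > -1. Violating.
Others report (6, 31, 31): truth gives -1; report 6 gives 0 > -1. Violating.
Others report (6, 6, 6): truth gives 0; no alternative beats it.
Others report (6, 6, 18): truth gives 0; no alternative beats it.
(Checking all 64 profiles: 18 have a profitable deviation, 46 do not.)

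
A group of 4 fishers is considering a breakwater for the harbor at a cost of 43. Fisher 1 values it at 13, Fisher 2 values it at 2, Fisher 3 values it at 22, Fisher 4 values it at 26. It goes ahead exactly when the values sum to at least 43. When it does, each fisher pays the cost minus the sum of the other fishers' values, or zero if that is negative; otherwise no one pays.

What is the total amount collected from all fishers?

Total value 63 ≥ cost 43, so it is built.
Fisher 1: others sum to 50; max(0, 43 - 50) = 0.
Fisher 2: others sum to 61; max(0, 43 - 61) = 0.
Fisher 3: others sum to 41; max(0, 43 - 41) = 2.
Fisher 4: others sum to 37; max(0, 43 - 37) = 6.
Total collected = 0 + 0 + 2 + 6 = 8.

8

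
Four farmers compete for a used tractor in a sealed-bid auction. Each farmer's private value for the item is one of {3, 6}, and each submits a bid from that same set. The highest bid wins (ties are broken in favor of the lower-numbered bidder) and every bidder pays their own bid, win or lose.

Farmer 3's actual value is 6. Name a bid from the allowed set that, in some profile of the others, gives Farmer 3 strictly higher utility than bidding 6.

Suppose Farmer 1 bids 3, Farmer 2 bids 6 and Farmer 4 bids 3.
Bid 6: loses but pays 6, utility -6.
Bid 3: loses but pays 3, utility -3.
So bidding 3 beats truth here (-3 > -6).

3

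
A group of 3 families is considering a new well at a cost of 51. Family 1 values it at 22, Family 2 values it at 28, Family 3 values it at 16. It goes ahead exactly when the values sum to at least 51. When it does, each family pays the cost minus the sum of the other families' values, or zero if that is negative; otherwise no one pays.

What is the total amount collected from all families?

Total value 66 ≥ cost 51, so it is built.
Family 1: others sum to 44; max(0, 51 - 44) = 7.
Family 2: others sum to 38; max(0, 51 - 38) = 13.
Family 3: others sum to 50; max(0, 51 - 50) = 1.
Total collected = 7 + 13 + 1 = 21.

21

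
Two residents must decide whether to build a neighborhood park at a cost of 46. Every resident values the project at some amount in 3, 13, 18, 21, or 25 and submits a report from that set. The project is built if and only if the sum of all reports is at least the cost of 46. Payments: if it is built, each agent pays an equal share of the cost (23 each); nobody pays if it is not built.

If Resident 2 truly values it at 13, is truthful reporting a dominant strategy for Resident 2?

Check each profile of the others' reports and compare truth against every alternative report.
Others report (3): truth gives 0, best alternative gives 0.
Others report (13): truth gives 0, best alternative gives 0.
Others report (18): truth gives 0, best alternative gives 0.
Others report (21): truth gives 0, best alternative gives 0.
Others report (25): truth gives 0, best alternative gives 0.
In every case the truthful report is at least as good as any alternative, so it is a dominant strategy.

Yes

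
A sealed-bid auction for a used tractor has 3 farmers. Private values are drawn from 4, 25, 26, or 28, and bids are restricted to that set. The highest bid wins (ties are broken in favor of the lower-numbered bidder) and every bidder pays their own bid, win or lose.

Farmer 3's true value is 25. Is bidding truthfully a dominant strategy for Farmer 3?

Consider the case where Farmer 1 bids 4 and Farmer 2 bids 25.
Truthful bid 25: loses but pays 25, utility -25.
Bid 4 instead: loses but pays 4, utility -4.
Since -4 > -25, bidding 4 is strictly better here, so truthful bidding is not dominant.

No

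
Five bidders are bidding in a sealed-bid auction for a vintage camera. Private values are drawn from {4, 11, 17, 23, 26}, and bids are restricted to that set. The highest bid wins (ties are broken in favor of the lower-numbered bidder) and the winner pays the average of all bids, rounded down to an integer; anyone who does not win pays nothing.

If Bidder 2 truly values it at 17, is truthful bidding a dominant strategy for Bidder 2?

No

Consider the case where Bidder 1 bids 4, Bidder 3 bids 4, Bidder 4 bids 4 and Bidder 5 bids 4.
Truthful bid 17: wins, pays 6, utility 17 - 6 = 11.
Bid 11 instead: wins, pays 5, utility 17 - 5 = 12.
Since 12 > 11, bidding 11 is strictly better here, so truthful bidding is not dominant.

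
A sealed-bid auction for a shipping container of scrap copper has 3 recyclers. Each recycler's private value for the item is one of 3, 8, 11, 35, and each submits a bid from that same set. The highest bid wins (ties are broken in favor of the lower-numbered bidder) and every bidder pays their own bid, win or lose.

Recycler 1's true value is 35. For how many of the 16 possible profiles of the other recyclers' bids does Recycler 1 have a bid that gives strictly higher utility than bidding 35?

Others bid (3, 3): truth gives 0; bid 3 gives 32 > 0. Violating.
Others bid (3, 8): truth gives 0; bid 8 gives 27 > 0. Violating.
Others bid (3, 11): truth gives 0; bid 11 gives 24 > 0. Violating.
Others bid (8, 3): truth gives 0; bid 8 gives 27 > 0. Violating.
Others bid (3, 35): truth gives 0; no alternative beats it.
Others bid (8, 35): truth gives 0; no alternative beats it.
(Checking all 16 profiles: 9 have a profitable deviation, 7 do not.)

9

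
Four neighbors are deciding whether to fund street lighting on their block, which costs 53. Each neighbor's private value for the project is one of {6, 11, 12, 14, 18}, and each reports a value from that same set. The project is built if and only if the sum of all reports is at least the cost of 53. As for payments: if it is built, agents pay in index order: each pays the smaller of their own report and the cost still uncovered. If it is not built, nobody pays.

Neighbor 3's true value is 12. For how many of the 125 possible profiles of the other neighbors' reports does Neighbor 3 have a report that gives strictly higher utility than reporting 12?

Others report (6, 18, 18): truth gives 0; report 11 gives 1 > 0. Violating.
Others report (11, 14, 18): truth gives 0; report 11 gives 1 > 0. Violating.
Others report (11, 18, 14): truth gives 0; report 11 gives 1 > 0. Violating.
Others report (11, 18, 18): truth gives 0; report 6 gives 6 > 0. Violating.
Others report (6, 6, 6): truth gives 0; no alternative beats it.
Others report (6, 6, 11): truth gives 0; no alternative beats it.
(Checking all 125 profiles: 32 have a profitable deviation, 93 do not.)

32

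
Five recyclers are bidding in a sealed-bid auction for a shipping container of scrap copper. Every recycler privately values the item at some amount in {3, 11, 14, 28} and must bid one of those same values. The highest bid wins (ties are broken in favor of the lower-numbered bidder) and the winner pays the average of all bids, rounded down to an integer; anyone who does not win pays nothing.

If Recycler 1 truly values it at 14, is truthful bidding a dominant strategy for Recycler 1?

Consider the case where Recycler 2 bids 3, Recycler 3 bids 3, Recycler 4 bids 3 and Recycler 5 bids 3.
Truthful bid 14: wins, pays 5, utility 14 - 5 = 9.
Bid 3 instead: wins, pays 3, utility 14 - 3 = 11.
Since 11 > 9, bidding 3 is strictly better here, so truthful bidding is not dominant.

No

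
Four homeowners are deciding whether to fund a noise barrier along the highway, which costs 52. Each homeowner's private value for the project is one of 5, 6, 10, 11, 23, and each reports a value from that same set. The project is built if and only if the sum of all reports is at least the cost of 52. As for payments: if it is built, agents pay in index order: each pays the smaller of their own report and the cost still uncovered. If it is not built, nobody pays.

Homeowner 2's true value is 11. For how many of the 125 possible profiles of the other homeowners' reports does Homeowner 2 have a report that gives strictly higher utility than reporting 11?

25

Others report (5, 23, 23): truth gives 0; report 5 gives 6 > 0. Violating.
Others report (6, 23, 23): truth gives 0; report 5 gives 6 > 0. Violating.
Others report (10, 10, 23): truth gives 0; report 10 gives 1 > 0. Violating.
Others report (10, 11, 23): truth gives 0; report 10 gives 1 > 0. Violating.
Others report (5, 5, 5): truth gives 0; no alternative beats it.
Others report (5, 5, 6): truth gives 0; no alternative beats it.
(Checking all 125 profiles: 25 have a profitable deviation, 100 do not.)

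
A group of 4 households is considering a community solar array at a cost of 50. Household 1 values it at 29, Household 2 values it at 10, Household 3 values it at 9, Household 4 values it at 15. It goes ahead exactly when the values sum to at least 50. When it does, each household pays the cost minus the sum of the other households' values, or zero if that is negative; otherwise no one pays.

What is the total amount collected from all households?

Total value 63 ≥ cost 50, so it is built.
Household 1: others sum to 34; max(0, 50 - 34) = 16.
Household 2: others sum to 53; max(0, 50 - 53) = 0.
Household 3: others sum to 54; max(0, 50 - 54) = 0.
Household 4: others sum to 48; max(0, 50 - 48) = 2.
Total collected = 16 + 0 + 0 + 2 = 18.

18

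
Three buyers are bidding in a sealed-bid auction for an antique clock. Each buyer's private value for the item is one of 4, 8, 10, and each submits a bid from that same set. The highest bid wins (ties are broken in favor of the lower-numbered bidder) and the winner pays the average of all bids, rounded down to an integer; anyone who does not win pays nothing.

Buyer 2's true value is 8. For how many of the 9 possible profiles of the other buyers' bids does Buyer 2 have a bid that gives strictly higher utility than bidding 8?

Others bid (8, 4): truth gives 0; bid 10 gives 1 > 0. Violating.
Others bid (4, 4): truth gives 3; no alternative beats it.
Others bid (4, 8): truth gives 2; no alternative beats it.
(Checking all 9 profiles: 1 has a profitable deviation, 8 do not.)

1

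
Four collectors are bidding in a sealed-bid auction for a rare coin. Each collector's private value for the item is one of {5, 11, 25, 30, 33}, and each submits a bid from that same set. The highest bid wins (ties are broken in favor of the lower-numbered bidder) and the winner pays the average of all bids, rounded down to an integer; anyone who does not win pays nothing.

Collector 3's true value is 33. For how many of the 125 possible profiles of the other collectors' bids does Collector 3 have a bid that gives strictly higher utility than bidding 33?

Others bid (5, 5, 5): truth gives 21; bid 11 gives 27 > 21. Violating.
Others bid (5, 5, 11): truth gives 20; bid 11 gives 25 > 20. Violating.
Others bid (5, 5, 25): truth gives 16; bid 25 gives 18 > 16. Violating.
Others bid (5, 5, 30): truth gives 15; bid 30 gives 16 > 15. Violating.
Others bid (5, 5, 33): truth gives 14; no alternative beats it.
Others bid (5, 11, 30): truth gives 14; no alternative beats it.
(Checking all 125 profiles: 32 have a profitable deviation, 93 do not.)

32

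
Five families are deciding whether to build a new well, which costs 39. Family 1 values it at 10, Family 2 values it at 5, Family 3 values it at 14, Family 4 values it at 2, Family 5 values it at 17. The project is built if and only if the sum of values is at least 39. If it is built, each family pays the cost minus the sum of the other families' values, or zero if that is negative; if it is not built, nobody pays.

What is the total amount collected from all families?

14

Total value 48 ≥ cost 39, so it is built.
Family 1: others sum to 38; max(0, 39 - 38) = 1.
Family 2: others sum to 43; max(0, 39 - 43) = 0.
Family 3: others sum to 34; max(0, 39 - 34) = 5.
Family 4: others sum to 46; max(0, 39 - 46) = 0.
Family 5: others sum to 31; max(0, 39 - 31) = 8.
Total collected = 1 + 0 + 5 + 0 + 8 = 14.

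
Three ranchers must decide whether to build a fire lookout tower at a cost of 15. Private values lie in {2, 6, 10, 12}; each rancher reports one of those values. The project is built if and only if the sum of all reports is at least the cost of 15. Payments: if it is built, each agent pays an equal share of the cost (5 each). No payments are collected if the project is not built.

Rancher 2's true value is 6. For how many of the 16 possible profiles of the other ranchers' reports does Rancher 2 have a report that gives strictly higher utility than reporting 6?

3

Others report (2, 2): truth gives 0; report 12 gives 1 > 0. Violating.
Others report (2, 6): truth gives 0; report 10 gives 1 > 0. Violating.
Others report (6, 2): truth gives 0; report 10 gives 1 > 0. Violating.
Others report (2, 10): truth gives 1; no alternative beats it.
Others report (2, 12): truth gives 1; no alternative beats it.
(Checking all 16 profiles: 3 have a profitable deviation, 13 do not.)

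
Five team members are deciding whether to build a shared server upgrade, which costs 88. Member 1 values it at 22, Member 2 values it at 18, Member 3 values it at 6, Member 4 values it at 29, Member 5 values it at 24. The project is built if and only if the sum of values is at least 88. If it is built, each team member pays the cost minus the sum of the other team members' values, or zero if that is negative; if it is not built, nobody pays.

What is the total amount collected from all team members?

Total value 99 ≥ cost 88, so it is built.
Member 1: others sum to 77; max(0, 88 - 77) = 11.
Member 2: others sum to 81; max(0, 88 - 81) = 7.
Member 3: others sum to 93; max(0, 88 - 93) = 0.
Member 4: others sum to 70; max(0, 88 - 70) = 18.
Member 5: others sum to 75; max(0, 88 - 75) = 13.
Total collected = 11 + 7 + 0 + 18 + 13 = 49.

49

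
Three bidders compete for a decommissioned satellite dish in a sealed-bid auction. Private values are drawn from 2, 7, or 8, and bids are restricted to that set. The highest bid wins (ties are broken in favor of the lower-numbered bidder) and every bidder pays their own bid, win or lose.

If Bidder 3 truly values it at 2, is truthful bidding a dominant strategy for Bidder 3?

Yes

Check each profile of the others' bids and compare truth against every alternative bid.
Others bid (2, 8): truth gives -2, best alternative gives -7.
Others bid (7, 8): truth gives -2, best alternative gives -7.
Others bid (8, 2): truth gives -2, best alternative gives -7.
Others bid (8, 7): truth gives -2, best alternative gives -7.
Others bid (8, 8): truth gives -2, best alternative gives -7.
Others bid (2, 7): truth gives -2, best alternative gives -6.
(Remaining 3 profiles checked similarly; truth is weakly best in each.)
In every case the truthful bid is at least as good as any alternative, so it is a dominant strategy.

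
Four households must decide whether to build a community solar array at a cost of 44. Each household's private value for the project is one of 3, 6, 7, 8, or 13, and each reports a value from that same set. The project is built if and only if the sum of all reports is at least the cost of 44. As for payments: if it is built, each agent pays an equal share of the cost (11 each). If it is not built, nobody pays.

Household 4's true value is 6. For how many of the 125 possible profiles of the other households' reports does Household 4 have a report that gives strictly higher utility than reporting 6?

Others report (13, 13, 13): truth gives -5; report 3 gives 0 > -5. Violating.
Others report (3, 3, 3): truth gives 0; no alternative beats it.
Others report (3, 3, 6): truth gives 0; no alternative beats it.
(Checking all 125 profiles: 1 has a profitable deviation, 124 do not.)

1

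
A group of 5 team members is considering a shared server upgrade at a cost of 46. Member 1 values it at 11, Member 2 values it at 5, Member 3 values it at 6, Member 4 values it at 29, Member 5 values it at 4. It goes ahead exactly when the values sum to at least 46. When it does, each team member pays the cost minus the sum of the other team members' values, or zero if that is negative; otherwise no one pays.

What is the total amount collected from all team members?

Total value 55 ≥ cost 46, so it is built.
Member 1: others sum to 44; max(0, 46 - 44) = 2.
Member 2: others sum to 50; max(0, 46 - 50) = 0.
Member 3: others sum to 49; max(0, 46 - 49) = 0.
Member 4: others sum to 26; max(0, 46 - 26) = 20.
Member 5: others sum to 51; max(0, 46 - 51) = 0.
Total collected = 2 + 0 + 0 + 20 + 0 = 22.

22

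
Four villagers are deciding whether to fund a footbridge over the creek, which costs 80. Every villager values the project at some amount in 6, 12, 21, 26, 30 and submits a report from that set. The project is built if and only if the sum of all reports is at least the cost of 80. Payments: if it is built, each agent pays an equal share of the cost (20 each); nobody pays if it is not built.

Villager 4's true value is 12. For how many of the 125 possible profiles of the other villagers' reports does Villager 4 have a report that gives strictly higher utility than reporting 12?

Others report (12, 26, 30): truth gives -8; report 6 gives 0 > -8. Violating.
Others report (12, 30, 26): truth gives -8; report 6 gives 0 > -8. Violating.
Others report (12, 30, 30): truth gives -8; report 6 gives 0 > -8. Violating.
Others report (21, 21, 26): truth gives -8; report 6 gives 0 > -8. Violating.
Others report (6, 6, 6): truth gives 0; no alternative beats it.
Others report (6, 6, 12): truth gives 0; no alternative beats it.
(Checking all 125 profiles: 18 have a profitable deviation, 107 do not.)

18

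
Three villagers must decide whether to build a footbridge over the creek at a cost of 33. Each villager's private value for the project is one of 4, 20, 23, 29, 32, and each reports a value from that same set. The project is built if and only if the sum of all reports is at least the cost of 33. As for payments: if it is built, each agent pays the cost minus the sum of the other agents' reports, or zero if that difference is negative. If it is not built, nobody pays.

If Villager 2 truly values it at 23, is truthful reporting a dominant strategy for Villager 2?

Check each profile of the others' reports and compare truth against every alternative report.
Others report (4, 29): truth gives 23, best alternative gives 23.
Others report (4, 32): truth gives 23, best alternative gives 23.
Others report (20, 20): truth gives 23, best alternative gives 23.
Others report (20, 23): truth gives 23, best alternative gives 23.
Others report (20, 29): truth gives 23, best alternative gives 23.
Others report (20, 32): truth gives 23, best alternative gives 23.
(Remaining 19 profiles checked similarly; truth is weakly best in each.)
In every case the truthful report is at least as good as any alternative, so it is a dominant strategy.

Yes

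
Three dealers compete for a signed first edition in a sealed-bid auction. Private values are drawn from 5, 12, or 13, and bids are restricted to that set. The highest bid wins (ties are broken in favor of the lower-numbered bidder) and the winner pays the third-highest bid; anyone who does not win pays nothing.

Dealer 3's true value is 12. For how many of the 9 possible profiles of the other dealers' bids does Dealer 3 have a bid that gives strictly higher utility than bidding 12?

2

Others bid (5, 12): truth gives 0; bid 13 gives 7 > 0. Violating.
Others bid (12, 5): truth gives 0; bid 13 gives 7 > 0. Violating.
Others bid (5, 5): truth gives 7; no alternative beats it.
Others bid (5, 13): truth gives 0; no alternative beats it.
(Checking all 9 profiles: 2 have a profitable deviation, 7 do not.)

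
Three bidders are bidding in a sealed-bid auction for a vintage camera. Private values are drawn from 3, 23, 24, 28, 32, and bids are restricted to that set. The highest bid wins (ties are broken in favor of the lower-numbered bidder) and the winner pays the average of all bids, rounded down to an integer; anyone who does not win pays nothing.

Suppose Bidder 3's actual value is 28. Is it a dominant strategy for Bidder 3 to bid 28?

Consider the case where Bidder 1 bids 3 and Bidder 2 bids 3.
Truthful bid 28: wins, pays 11, utility 28 - 11 = 17.
Bid 23 instead: wins, pays 9, utility 28 - 9 = 19.
Since 19 > 17, bidding 23 is strictly better here, so truthful bidding is not dominant.

No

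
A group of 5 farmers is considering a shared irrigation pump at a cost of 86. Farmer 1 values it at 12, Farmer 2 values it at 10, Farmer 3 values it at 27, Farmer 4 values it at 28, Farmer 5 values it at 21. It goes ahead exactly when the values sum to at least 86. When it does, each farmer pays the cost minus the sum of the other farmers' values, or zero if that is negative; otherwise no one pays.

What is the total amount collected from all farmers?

40

Total value 98 ≥ cost 86, so it is built.
Farmer 1: others sum to 86; max(0, 86 - 86) = 0.
Farmer 2: others sum to 88; max(0, 86 - 88) = 0.
Farmer 3: others sum to 71; max(0, 86 - 71) = 15.
Farmer 4: others sum to 70; max(0, 86 - 70) = 16.
Farmer 5: others sum to 77; max(0, 86 - 77) = 9.
Total collected = 0 + 0 + 15 + 16 + 9 = 40.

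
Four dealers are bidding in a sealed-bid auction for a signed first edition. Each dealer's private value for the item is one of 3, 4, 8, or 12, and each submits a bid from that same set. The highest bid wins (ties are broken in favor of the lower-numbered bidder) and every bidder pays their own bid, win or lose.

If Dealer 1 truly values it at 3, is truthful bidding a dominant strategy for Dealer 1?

No

Consider the case where Dealer 2 bids 3, Dealer 3 bids 3 and Dealer 4 bids 4.
Truthful bid 3: loses but pays 3, utility -3.
Bid 4 instead: wins, pays 4, utility 3 - 4 = -1.
Since -1 > -3, bidding 4 is strictly better here, so truthful bidding is not dominant.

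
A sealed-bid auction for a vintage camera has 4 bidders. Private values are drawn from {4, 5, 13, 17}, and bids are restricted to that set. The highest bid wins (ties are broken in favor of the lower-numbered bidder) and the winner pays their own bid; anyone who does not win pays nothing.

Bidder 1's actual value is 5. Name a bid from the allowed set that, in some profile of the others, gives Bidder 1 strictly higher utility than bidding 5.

Suppose Bidder 2 bids 4, Bidder 3 bids 4 and Bidder 4 bids 4.
Bid 5: wins, pays 5, utility 5 - 5 = 0.
Bid 4: wins, pays 4, utility 5 - 4 = 1.
So bidding 4 beats truth here (1 > 0).

4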